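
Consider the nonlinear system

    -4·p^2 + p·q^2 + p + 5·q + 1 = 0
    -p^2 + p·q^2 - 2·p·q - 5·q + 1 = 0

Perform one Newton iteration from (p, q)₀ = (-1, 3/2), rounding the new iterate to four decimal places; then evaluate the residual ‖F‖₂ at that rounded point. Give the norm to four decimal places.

At (-1, 3/2): F = (1.2500, -6.7500).
Jacobian J = [[-8·p + q^2 + 1, 2·p·q + 5], [-2·p + q^2 - 2·q, 2·p·q - 2·p - 5]].
At the point, J = [[11.2500, 2.0000], [1.2500, -6.0000]] (det J = -70.0000).
Solving J·Δ = −F gives Δ = (0.0857, -1.1071).
Then the next iterate is (p, q)₁ = (-0.9143, 0.3929).
Re-evaluating at (-0.9143, 0.3929): F = (-1.434719, -1.223128), so ‖F‖₂ = 1.8853.

1.8853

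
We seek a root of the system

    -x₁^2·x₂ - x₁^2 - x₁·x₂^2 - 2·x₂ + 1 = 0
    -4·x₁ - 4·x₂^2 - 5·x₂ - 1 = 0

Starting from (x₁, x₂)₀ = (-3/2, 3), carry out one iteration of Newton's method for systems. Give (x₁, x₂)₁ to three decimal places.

(1.926, 0.941)

At (-3/2, 3): F = (-0.500, -46.000).
Jacobian J = [[-2·x₁·x₂ - 2·x₁ - x₂^2, -x₁^2 - 2·x₁·x₂ - 2], [-4, -8·x₂ - 5]].
At the point, J = [[3.000, 4.750], [-4.000, -29.000]] (det J = -68.000).
Solving J·Δ = −F gives Δ = (3.426, -2.059).
Then the next iterate is (x₁, x₂)₁ = (1.926, 0.941).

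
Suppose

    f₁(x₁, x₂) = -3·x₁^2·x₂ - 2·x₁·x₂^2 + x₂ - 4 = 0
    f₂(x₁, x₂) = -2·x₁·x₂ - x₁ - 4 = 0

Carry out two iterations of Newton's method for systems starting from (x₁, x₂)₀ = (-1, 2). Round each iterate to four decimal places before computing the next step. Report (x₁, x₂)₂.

(-0.8309, 1.9067)

At (-1, 2): F = (0.0000, 1.0000).
Jacobian J = [[-6·x₁·x₂ - 2·x₂^2, -3·x₁^2 - 4·x₁·x₂ + 1], [-2·x₂ - 1, -2·x₁]].
At the point, J = [[4.0000, 6.0000], [-5.0000, 2.0000]] (det J = 38.0000).
Solving J·Δ = −F gives Δ = (0.1579, -0.1053).
Then the next iterate is (x₁, x₂)₁ = (-0.8421, 1.8947).
Round to (-0.8421, 1.8947) and repeat: F = (-0.089990, 0.033154), J = [[2.393385, 5.254710], [-4.7894, 1.6842]].
Δ = (0.0112, 0.0120), so (x₁, x₂)₂ = (-0.8309, 1.9067).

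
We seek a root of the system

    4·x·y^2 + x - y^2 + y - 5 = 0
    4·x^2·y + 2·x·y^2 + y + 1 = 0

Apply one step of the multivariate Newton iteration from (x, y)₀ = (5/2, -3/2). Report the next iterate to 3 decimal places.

(1.566, -1.234)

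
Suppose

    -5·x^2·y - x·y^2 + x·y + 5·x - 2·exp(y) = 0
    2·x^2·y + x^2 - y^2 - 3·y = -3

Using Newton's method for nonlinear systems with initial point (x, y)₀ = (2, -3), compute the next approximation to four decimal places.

(1.1297, -3.0369)

At (2, -3): F = (45.900426, -17.0000).
Jacobian J = [[-10·x·y - y^2 + y + 5, -5·x^2 - 2·x·y + x - 2·exp(y)], [4·x·y + 2·x, 2·x^2 - 2·y - 3]].
At the point, J = [[53.0000, -6.099574], [-20.0000, 11.0000]] (det J = 461.008517).
Solving J·Δ = −F gives Δ = (-0.8703, -0.0369).
Then the next iterate is (x, y)₁ = (1.1297, -3.0369).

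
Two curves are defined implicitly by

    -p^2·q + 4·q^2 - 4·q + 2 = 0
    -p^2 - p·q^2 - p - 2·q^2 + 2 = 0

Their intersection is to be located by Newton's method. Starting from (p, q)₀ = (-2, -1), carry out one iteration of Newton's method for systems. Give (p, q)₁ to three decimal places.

At (-2, -1): F = (14.000, 0.000).
Jacobian J = [[-2·p·q, -p^2 + 8·q - 4], [-2·p - q^2 - 1, -2·p·q - 4·q]].
At the point, J = [[-4.000, -16.000], [2.000, 0.000]] (det J = 32.000).
Solving J·Δ = −F gives Δ = (0.000, 0.875).
Then the next iterate is (p, q)₁ = (-2.000, -0.125).

(-2.000, -0.125)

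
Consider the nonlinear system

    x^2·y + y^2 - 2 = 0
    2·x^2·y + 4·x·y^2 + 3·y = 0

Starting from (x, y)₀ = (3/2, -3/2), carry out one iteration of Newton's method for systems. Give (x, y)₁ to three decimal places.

At (3/2, -3/2): F = (-3.125, 2.250).
Jacobian J = [[2·x·y, x^2 + 2·y], [4·x·y + 4·y^2, 2·x^2 + 8·x·y + 3]].
At the point, J = [[-4.500, -0.750], [0.000, -10.500]] (det J = 47.250).
Solving J·Δ = −F gives Δ = (-0.730, 0.214).
Then the next iterate is (x, y)₁ = (0.770, -1.286).

(0.770, -1.286)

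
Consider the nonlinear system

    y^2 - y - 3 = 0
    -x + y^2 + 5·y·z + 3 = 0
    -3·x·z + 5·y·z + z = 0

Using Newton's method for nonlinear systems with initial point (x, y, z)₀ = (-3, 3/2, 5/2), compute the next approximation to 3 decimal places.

(-11.879, 2.625, -4.609)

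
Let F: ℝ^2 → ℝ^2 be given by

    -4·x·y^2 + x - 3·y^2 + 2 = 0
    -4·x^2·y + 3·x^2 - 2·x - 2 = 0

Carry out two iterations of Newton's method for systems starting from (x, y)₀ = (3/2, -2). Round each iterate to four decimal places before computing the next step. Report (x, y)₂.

At (3/2, -2): F = (-32.5000, 19.7500).
Jacobian J = [[-4·y^2 + 1, -8·x·y - 6·y], [-8·x·y + 6·x - 2, -4·x^2]].
At the point, J = [[-15.0000, 36.0000], [31.0000, -9.0000]] (det J = -981.0000).
Solving J·Δ = −F gives Δ = (-0.4266, 0.7250).
Then the next iterate is (x, y)₁ = (1.0734, -1.2750).
Round to (1.0734, -1.2750) and repeat: F = (-8.783258, 5.185919), J = [[-5.5025, 18.598680], [15.389080, -4.608750]].
Δ = (-0.2146, 0.4088), so (x, y)₂ = (0.8588, -0.8662).

(0.8588, -0.8662)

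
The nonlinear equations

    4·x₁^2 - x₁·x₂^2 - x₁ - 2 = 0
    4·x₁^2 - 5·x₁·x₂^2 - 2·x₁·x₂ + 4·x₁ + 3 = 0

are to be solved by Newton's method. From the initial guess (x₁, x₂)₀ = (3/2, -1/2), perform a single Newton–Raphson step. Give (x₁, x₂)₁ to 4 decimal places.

(1.6364, -4.8939)

At (3/2, -1/2): F = (5.1250, 17.6250).
Jacobian J = [[8·x₁ - x₂^2 - 1, -2·x₁·x₂], [8·x₁ - 5·x₂^2 - 2·x₂ + 4, -10·x₁·x₂ - 2·x₁]].
At the point, J = [[10.7500, 1.5000], [15.7500, 4.5000]] (det J = 24.7500).
Solving J·Δ = −F gives Δ = (0.1364, -4.3939).
Then the next iterate is (x₁, x₂)₁ = (1.6364, -4.8939).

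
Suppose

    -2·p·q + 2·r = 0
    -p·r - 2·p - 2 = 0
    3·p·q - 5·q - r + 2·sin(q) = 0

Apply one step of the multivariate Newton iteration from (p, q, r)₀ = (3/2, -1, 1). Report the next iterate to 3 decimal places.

At (3/2, -1, 1): F = (5.000, -6.500, -2.18294).
Jacobian J = [[-2·q, -2·p, 2], [-r - 2, 0, -p], [3·q, 3·p + 2·cos(q) - 5, -1]].
At the point, J = [[2.000, -3.000, 2.000], [-3.000, 0.000, -1.500], [-3.000, 0.58060, -1.000]] (det J = -6.24181).
Solving J·Δ = −F gives Δ = (1.039, -1.915, -6.411).
Then the next iterate is (p, q, r)₁ = (2.539, -2.915, -5.411).

(2.539, -2.915, -5.411)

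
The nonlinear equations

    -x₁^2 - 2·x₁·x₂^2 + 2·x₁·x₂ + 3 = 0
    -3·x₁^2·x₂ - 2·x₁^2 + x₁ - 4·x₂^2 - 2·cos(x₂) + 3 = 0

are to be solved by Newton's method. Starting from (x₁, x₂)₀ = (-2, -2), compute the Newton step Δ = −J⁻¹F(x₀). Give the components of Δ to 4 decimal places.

(0.2735, 1.0406)

At (-2, -2): F = (23.0000, 1.832294).
Jacobian J = [[-2·x₁ - 2·x₂^2 + 2·x₂, -4·x₁·x₂ + 2·x₁], [-6·x₁·x₂ - 4·x₁ + 1, -3·x₁^2 - 8·x₂ + 2·sin(x₂)]].
At the point, J = [[-8.0000, -20.0000], [-15.0000, 2.181405]] (det J = -317.451241).
Solving J·Δ = −F gives Δ = (0.2735, 1.0406).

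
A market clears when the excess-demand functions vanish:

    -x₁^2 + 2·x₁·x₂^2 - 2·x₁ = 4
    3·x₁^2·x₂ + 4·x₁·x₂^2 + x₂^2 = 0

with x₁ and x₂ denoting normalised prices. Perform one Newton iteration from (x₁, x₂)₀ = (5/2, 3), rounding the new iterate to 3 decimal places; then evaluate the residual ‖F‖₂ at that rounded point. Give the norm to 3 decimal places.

43.170

At (5/2, 3): F = (29.750, 155.250).
Jacobian J = [[-2·x₁ + 2·x₂^2 - 2, 4·x₁·x₂], [6·x₁·x₂ + 4·x₂^2, 3·x₁^2 + 8·x₁·x₂ + 2·x₂]].
At the point, J = [[11.000, 30.000], [81.000, 84.750]] (det J = -1497.750).
Solving J·Δ = −F gives Δ = (-1.426, -0.469).
Then the next iterate is (x₁, x₂)₁ = (1.074, 2.531).
Re-evaluating at (1.074, 2.531): F = (6.45853, 42.68431), so ‖F‖₂ = 43.170.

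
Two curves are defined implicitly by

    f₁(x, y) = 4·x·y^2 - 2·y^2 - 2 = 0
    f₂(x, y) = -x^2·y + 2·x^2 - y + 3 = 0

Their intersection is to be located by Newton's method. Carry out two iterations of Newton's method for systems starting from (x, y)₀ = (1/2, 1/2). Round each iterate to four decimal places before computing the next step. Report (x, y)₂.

At (1/2, 1/2): F = (-2.0000, 2.8750).
Jacobian J = [[4·y^2, 8·x·y - 4·y], [-2·x·y + 4·x, -x^2 - 1]].
At the point, J = [[1.0000, 0.0000], [1.5000, -1.2500]] (det J = -1.2500).
Solving J·Δ = −F gives Δ = (2.0000, 4.7000).
Then the next iterate is (x, y)₁ = (2.5000, 5.2000).
Round to (2.5000, 5.2000) and repeat: F = (214.3200, -22.2000), J = [[108.1600, 83.2000], [-16.0000, -7.2500]].
Δ = (-0.5360, -1.8791), so (x, y)₂ = (1.9640, 3.3209).

(1.9640, 3.3209)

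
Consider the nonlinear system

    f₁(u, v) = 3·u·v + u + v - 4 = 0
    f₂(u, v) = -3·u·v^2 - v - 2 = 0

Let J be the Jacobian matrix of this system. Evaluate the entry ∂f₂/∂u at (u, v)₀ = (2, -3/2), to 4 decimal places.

-6.7500

∂f₂/∂u = -3·v^2.
At (2, -3/2) this is -6.7500.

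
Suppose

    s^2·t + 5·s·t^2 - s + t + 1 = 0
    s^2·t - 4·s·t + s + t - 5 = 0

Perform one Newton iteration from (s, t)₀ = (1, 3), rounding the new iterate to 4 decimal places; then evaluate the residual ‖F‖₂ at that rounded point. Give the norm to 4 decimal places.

At (1, 3): F = (51.0000, -10.0000).
Jacobian J = [[2·s·t + 5·t^2 - 1, s^2 + 10·s·t + 1], [2·s·t - 4·t + 1, s^2 - 4·s + 1]].
At the point, J = [[50.0000, 32.0000], [-5.0000, -2.0000]] (det J = 60.0000).
Solving J·Δ = −F gives Δ = (-3.6333, 4.0833).
Then the next iterate is (s, t)₁ = (-2.6333, 7.0833).
Re-evaluating at (-2.6333, 7.0833): F = (-600.770526, 123.177322), so ‖F‖₂ = 613.2682.

613.2682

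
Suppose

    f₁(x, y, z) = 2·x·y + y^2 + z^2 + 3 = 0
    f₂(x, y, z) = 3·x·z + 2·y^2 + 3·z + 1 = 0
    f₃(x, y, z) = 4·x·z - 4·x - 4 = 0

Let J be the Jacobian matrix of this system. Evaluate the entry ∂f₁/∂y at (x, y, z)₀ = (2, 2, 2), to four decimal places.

∂f₁/∂y = 2·x + 2·y.
At (2, 2, 2) this is 8.0000.

8.0000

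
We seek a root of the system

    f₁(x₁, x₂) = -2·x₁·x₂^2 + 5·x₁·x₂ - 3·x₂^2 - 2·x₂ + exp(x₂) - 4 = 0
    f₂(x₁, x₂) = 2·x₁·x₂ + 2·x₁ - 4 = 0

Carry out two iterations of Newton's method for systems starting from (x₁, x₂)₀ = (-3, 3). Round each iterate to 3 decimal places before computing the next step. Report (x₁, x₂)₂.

At (-3, 3): F = (-7.91446, -28.000).
Jacobian J = [[-2·x₂^2 + 5·x₂, -4·x₁·x₂ + 5·x₁ - 6·x₂ + exp(x₂) - 2], [2·x₂ + 2, 2·x₁]].
At the point, J = [[-3.000, 21.08554], [8.000, -6.000]] (det J = -150.68430).
Solving J·Δ = −F gives Δ = (4.233, 0.978).
Then the next iterate is (x₁, x₂)₁ = (1.233, 3.978).
Round to (1.233, 3.978) and repeat: F = (-20.51815, 8.27575), J = [[-11.75897, 14.08761], [9.956, 2.466]].
Δ = (-0.988, 0.632), so (x₁, x₂)₂ = (0.245, 4.610).

(0.245, 4.610)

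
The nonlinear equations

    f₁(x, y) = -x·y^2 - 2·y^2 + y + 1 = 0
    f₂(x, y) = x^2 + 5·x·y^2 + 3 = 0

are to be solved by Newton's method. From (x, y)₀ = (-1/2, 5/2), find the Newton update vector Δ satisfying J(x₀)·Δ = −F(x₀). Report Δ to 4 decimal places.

At (-1/2, 5/2): F = (-5.8750, -12.3750).
Jacobian J = [[-y^2, -2·x·y - 4·y + 1], [2·x + 5·y^2, 10·x·y]].
At the point, J = [[-6.2500, -6.5000], [30.2500, -12.5000]] (det J = 274.7500).
Solving J·Δ = −F gives Δ = (0.0255, -0.9283).

(0.0255, -0.9283)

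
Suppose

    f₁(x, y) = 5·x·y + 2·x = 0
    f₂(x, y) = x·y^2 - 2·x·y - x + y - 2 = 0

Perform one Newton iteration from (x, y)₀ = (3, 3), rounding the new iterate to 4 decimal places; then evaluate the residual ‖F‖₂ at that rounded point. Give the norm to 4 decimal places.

1.6649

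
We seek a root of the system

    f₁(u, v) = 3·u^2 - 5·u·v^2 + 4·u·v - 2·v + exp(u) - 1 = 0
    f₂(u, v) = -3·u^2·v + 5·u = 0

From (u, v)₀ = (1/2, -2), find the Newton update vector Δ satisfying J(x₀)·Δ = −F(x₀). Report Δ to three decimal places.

At (1/2, -2): F = (-8.60128, 4.000).
Jacobian J = [[6·u - 5·v^2 + 4·v + exp(u), -10·u·v + 4·u - 2], [-6·u·v + 5, -3·u^2]].
At the point, J = [[-23.35128, 10.000], [11.000, -0.750]] (det J = -92.48654).
Solving J·Δ = −F gives Δ = (-0.363, 0.013).

(-0.363, 0.013)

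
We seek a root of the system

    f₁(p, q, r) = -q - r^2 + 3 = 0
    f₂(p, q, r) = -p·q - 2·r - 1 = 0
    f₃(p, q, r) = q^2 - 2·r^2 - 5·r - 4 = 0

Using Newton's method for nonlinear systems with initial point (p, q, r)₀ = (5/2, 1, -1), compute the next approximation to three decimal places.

(3.167, 0.667, -1.667)

At (5/2, 1, -1): F = (1.000, -1.500, 0.000).
Jacobian J = [[0, -1, -2·r], [-q, -p, -2], [0, 2·q, -4·r - 5]].
At the point, J = [[0.000, -1.000, 2.000], [-1.000, -2.500, -2.000], [0.000, 2.000, -1.000]] (det J = -3.000).
Solving J·Δ = −F gives Δ = (0.667, -0.333, -0.667).
Then the next iterate is (p, q, r)₁ = (3.167, 0.667, -1.667).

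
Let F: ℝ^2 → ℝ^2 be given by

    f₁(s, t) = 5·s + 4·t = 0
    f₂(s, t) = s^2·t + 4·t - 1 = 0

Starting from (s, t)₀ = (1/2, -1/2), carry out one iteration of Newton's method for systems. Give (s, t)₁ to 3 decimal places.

(-0.129, 0.161)

At (1/2, -1/2): F = (0.500, -3.125).
Jacobian J = [[5, 4], [2·s·t, s^2 + 4]].
At the point, J = [[5.000, 4.000], [-0.500, 4.250]] (det J = 23.250).
Solving J·Δ = −F gives Δ = (-0.629, 0.661).
Then the next iterate is (s, t)₁ = (-0.129, 0.161).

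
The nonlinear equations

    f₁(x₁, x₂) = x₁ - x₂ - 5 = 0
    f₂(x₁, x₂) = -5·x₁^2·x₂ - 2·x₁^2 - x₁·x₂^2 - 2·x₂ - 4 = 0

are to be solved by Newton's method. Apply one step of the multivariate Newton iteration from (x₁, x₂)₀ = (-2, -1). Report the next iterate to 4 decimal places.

At (-2, -1): F = (-6.0000, 12.0000).
Jacobian J = [[1, -1], [-10·x₁·x₂ - 4·x₁ - x₂^2, -5·x₁^2 - 2·x₁·x₂ - 2]].
At the point, J = [[1.0000, -1.0000], [-13.0000, -26.0000]] (det J = -39.0000).
Solving J·Δ = −F gives Δ = (4.3077, -1.6923).
Then the next iterate is (x₁, x₂)₁ = (2.3077, -2.6923).

(2.3077, -2.6923)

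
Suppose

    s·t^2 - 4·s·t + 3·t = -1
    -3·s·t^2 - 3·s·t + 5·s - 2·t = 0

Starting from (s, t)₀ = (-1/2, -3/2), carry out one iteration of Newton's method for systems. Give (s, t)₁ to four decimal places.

At (-1/2, -3/2): F = (-7.6250, 1.6250).
Jacobian J = [[t^2 - 4·t, 2·s·t - 4·s + 3], [-3·t^2 - 3·t + 5, -6·s·t - 3·s - 2]].
At the point, J = [[8.2500, 6.5000], [2.7500, -5.0000]] (det J = -59.1250).
Solving J·Δ = −F gives Δ = (0.4662, 0.5814).
Then the next iterate is (s, t)₁ = (-0.0338, -0.9186).

(-0.0338, -0.9186)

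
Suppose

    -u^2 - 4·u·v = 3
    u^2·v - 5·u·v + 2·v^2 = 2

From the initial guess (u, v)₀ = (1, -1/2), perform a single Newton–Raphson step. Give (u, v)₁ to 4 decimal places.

At (1, -1/2): F = (-2.0000, 0.5000).
Jacobian J = [[-2·u - 4·v, -4·u], [2·u·v - 5·v, u^2 - 5·u + 4·v]].
At the point, J = [[0.0000, -4.0000], [1.5000, -6.0000]] (det J = 6.0000).
Solving J·Δ = −F gives Δ = (-2.3333, -0.5000).
Then the next iterate is (u, v)₁ = (-1.3333, -1.0000).

(-1.3333, -1.0000)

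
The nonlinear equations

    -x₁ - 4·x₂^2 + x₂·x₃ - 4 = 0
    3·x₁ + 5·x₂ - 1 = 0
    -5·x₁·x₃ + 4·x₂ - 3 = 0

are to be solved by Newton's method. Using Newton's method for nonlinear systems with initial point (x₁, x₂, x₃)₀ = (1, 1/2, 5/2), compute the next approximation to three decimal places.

(-2.214, 1.528, 8.657)

At (1, 1/2, 5/2): F = (-4.750, 4.500, -13.500).
Jacobian J = [[-1, -8·x₂ + x₃, x₂], [3, 5, 0], [-5·x₃, 4, -5·x₁]].
At the point, J = [[-1.000, -1.500, 0.500], [3.000, 5.000, 0.000], [-12.500, 4.000, -5.000]] (det J = 39.750).
Solving J·Δ = −F gives Δ = (-3.214, 1.028, 6.157).
Then the next iterate is (x₁, x₂, x₃)₁ = (-2.214, 1.528, 8.657).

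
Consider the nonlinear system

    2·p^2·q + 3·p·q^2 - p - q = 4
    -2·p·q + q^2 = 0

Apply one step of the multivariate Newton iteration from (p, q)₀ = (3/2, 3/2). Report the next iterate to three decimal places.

At (3/2, 3/2): F = (9.875, -2.250).
Jacobian J = [[4·p·q + 3·q^2 - 1, 2·p^2 + 6·p·q - 1], [-2·q, -2·p + 2·q]].
At the point, J = [[14.750, 17.000], [-3.000, 0.000]] (det J = 51.000).
Solving J·Δ = −F gives Δ = (-0.750, 0.070).
Then the next iterate is (p, q)₁ = (0.750, 1.570).

(0.750, 1.570)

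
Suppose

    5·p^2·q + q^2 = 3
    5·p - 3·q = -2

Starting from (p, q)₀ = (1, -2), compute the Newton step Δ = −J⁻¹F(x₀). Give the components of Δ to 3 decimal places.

At (1, -2): F = (-9.000, 13.000).
Jacobian J = [[10·p·q, 5·p^2 + 2·q], [5, -3]].
At the point, J = [[-20.000, 1.000], [5.000, -3.000]] (det J = 55.000).
Solving J·Δ = −F gives Δ = (-0.255, 3.909).

(-0.255, 3.909)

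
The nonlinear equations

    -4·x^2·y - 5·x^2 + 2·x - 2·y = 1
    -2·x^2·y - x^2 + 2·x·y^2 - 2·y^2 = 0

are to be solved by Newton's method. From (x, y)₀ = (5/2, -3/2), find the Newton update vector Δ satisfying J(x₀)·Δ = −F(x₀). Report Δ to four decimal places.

At (5/2, -3/2): F = (13.2500, 19.2500).
Jacobian J = [[-8·x·y - 10·x + 2, -4·x^2 - 2], [-4·x·y - 2·x + 2·y^2, -2·x^2 + 4·x·y - 4·y]].
At the point, J = [[7.0000, -27.0000], [14.5000, -21.5000]] (det J = 241.0000).
Solving J·Δ = −F gives Δ = (-0.9746, 0.2381).

(-0.9746, 0.2381)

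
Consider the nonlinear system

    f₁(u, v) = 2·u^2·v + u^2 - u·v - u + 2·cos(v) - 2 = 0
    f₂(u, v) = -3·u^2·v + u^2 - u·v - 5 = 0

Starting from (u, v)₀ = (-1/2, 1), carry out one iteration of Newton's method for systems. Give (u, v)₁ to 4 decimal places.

At (-1/2, 1): F = (0.830605, -5.0000).
Jacobian J = [[4·u·v + 2·u - v - 1, 2·u^2 - u - 2·sin(v)], [-6·u·v + 2·u - v, -3·u^2 - u]].
At the point, J = [[-5.0000, -0.682942], [1.0000, -0.2500]] (det J = 1.932942).
Solving J·Δ = −F gives Δ = (1.8740, -12.5039).
Then the next iterate is (u, v)₁ = (1.3740, -11.5039).

(1.3740, -11.5039)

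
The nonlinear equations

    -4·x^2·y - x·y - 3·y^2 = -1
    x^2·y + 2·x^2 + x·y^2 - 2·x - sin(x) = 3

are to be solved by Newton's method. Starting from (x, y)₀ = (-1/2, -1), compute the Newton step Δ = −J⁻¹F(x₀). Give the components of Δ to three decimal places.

(-0.651, -0.082)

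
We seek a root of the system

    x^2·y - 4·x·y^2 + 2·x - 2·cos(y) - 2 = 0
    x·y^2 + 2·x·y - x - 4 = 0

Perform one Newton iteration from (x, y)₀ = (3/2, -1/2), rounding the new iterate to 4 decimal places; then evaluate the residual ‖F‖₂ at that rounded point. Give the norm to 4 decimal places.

8.7395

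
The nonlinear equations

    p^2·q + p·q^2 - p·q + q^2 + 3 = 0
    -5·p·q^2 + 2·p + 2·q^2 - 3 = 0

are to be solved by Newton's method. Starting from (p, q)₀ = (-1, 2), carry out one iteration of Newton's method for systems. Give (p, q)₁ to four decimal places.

At (-1, 2): F = (7.0000, 23.0000).
Jacobian J = [[2·p·q + q^2 - q, p^2 + 2·p·q - p + 2·q], [-5·q^2 + 2, -10·p·q + 4·q]].
At the point, J = [[-2.0000, 2.0000], [-18.0000, 28.0000]] (det J = -20.0000).
Solving J·Δ = −F gives Δ = (7.5000, 4.0000).
Then the next iterate is (p, q)₁ = (6.5000, 6.0000).

(6.5000, 6.0000)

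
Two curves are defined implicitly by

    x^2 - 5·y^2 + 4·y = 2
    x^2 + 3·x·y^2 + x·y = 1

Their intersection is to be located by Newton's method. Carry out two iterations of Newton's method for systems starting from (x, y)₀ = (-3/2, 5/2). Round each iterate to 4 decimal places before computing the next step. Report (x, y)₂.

(-0.8199, 0.8649)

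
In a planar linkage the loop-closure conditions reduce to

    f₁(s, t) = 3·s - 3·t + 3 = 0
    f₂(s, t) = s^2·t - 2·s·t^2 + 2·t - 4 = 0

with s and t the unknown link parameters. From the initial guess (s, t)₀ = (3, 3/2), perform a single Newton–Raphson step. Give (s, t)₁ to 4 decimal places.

(-4.4000, -3.4000)

At (3, 3/2): F = (7.5000, -1.0000).
Jacobian J = [[3, -3], [2·s·t - 2·t^2, s^2 - 4·s·t + 2]].
At the point, J = [[3.0000, -3.0000], [4.5000, -7.0000]] (det J = -7.5000).
Solving J·Δ = −F gives Δ = (-7.4000, -4.9000).
Then the next iterate is (s, t)₁ = (-4.4000, -3.4000).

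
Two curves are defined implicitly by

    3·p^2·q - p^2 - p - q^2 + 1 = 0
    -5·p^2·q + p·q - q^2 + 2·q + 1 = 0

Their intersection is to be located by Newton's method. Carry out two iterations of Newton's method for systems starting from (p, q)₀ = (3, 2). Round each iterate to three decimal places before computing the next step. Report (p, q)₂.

At (3, 2): F = (39.000, -83.000).
Jacobian J = [[6·p·q - 2·p - 1, 3·p^2 - 2·q], [-10·p·q + q, -5·p^2 + p - 2·q + 2]].
At the point, J = [[29.000, 23.000], [-58.000, -44.000]] (det J = 58.000).
Solving J·Δ = −F gives Δ = (-3.328, 2.500).
Then the next iterate is (p, q)₁ = (-0.328, 4.500).
Round to (-0.328, 4.500) and repeat: F = (-17.57720, -14.14664), J = [[-9.200, -8.67725], [19.260, -7.86592]].
Δ = (-0.065, -1.957), so (p, q)₂ = (-0.393, 2.543).

(-0.393, 2.543)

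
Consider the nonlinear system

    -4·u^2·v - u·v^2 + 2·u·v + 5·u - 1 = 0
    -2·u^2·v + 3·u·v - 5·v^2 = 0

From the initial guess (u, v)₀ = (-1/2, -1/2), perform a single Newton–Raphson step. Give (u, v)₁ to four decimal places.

At (-1/2, -1/2): F = (-2.3750, -0.2500).
Jacobian J = [[-8·u·v - v^2 + 2·v + 5, -4·u^2 - 2·u·v + 2·u], [-4·u·v + 3·v, -2·u^2 + 3·u - 10·v]].
At the point, J = [[1.7500, -2.5000], [-2.5000, 3.0000]] (det J = -1.0000).
Solving J·Δ = −F gives Δ = (-7.7500, -6.3750).
Then the next iterate is (u, v)₁ = (-8.2500, -6.8750).

(-8.2500, -6.8750)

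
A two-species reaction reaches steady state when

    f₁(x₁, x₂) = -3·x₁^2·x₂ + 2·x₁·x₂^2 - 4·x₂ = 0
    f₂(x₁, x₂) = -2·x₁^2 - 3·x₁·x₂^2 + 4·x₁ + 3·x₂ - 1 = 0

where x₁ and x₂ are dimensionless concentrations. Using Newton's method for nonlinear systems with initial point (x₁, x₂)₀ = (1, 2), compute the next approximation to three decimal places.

At (1, 2): F = (-6.000, -5.000).
Jacobian J = [[-6·x₁·x₂ + 2·x₂^2, -3·x₁^2 + 4·x₁·x₂ - 4], [-4·x₁ - 3·x₂^2 + 4, -6·x₁·x₂ + 3]].
At the point, J = [[-4.000, 1.000], [-12.000, -9.000]] (det J = 48.000).
Solving J·Δ = −F gives Δ = (-1.229, 1.083).
Then the next iterate is (x₁, x₂)₁ = (-0.229, 3.083).

(-0.229, 3.083)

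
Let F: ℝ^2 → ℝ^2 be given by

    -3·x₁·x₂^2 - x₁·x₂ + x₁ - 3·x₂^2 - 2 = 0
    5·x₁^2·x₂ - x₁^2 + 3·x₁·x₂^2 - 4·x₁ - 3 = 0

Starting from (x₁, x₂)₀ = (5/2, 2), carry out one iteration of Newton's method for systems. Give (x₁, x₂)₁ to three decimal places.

At (5/2, 2): F = (-46.500, 73.250).
Jacobian J = [[-3·x₂^2 - x₂ + 1, -6·x₁·x₂ - x₁ - 6·x₂], [10·x₁·x₂ - 2·x₁ + 3·x₂^2 - 4, 5·x₁^2 + 6·x₁·x₂]].
At the point, J = [[-13.000, -44.500], [53.000, 61.250]] (det J = 1562.250).
Solving J·Δ = −F gives Δ = (-0.263, -0.968).
Then the next iterate is (x₁, x₂)₁ = (2.237, 1.032).

(2.237, 1.032)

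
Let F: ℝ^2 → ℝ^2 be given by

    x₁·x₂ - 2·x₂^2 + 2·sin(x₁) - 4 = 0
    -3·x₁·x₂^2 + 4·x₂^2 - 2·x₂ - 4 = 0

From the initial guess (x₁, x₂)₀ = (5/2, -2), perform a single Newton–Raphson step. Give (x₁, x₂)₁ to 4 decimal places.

(3.0151, -0.3182)

At (5/2, -2): F = (-15.803056, -14.0000).
Jacobian J = [[x₂ + 2·cos(x₁), x₁ - 4·x₂], [-3·x₂^2, -6·x₁·x₂ + 8·x₂ - 2]].
At the point, J = [[-3.602287, 10.5000], [-12.0000, 12.0000]] (det J = 82.772553).
Solving J·Δ = −F gives Δ = (0.5151, 1.6818).
Then the next iterate is (x₁, x₂)₁ = (3.0151, -0.3182).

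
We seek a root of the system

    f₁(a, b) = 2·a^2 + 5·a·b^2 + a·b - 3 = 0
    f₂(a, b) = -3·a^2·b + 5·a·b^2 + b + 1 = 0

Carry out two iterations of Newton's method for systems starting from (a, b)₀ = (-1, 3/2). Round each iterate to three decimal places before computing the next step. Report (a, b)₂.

(-1.265, 0.224)

At (-1, 3/2): F = (-13.750, -13.250).
Jacobian J = [[4·a + 5·b^2 + b, 10·a·b + a], [-6·a·b + 5·b^2, -3·a^2 + 10·a·b + 1]].
At the point, J = [[8.750, -16.000], [20.250, -17.000]] (det J = 175.250).
Solving J·Δ = −F gives Δ = (-0.124, -0.927).
Then the next iterate is (a, b)₁ = (-1.124, 0.573).
Round to (-1.124, 0.573) and repeat: F = (-2.96251, -2.44395), J = [[-2.28136, -7.56452], [5.50596, -9.23065]].
Δ = (-0.141, -0.349), so (a, b)₂ = (-1.265, 0.224).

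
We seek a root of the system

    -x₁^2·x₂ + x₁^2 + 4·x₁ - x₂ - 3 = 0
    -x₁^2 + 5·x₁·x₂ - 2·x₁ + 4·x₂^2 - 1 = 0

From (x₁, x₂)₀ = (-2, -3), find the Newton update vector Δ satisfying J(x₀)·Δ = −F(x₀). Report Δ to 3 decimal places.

At (-2, -3): F = (8.000, 65.000).
Jacobian J = [[-2·x₁·x₂ + 2·x₁ + 4, -x₁^2 - 1], [-2·x₁ + 5·x₂ - 2, 5·x₁ + 8·x₂]].
At the point, J = [[-12.000, -5.000], [-13.000, -34.000]] (det J = 343.000).
Solving J·Δ = −F gives Δ = (-0.155, 1.971).

(-0.155, 1.971)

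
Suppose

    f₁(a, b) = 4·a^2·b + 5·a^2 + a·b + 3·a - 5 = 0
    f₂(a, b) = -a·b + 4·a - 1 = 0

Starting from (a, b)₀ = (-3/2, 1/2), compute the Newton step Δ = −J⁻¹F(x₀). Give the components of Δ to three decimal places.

(1.050, 1.717)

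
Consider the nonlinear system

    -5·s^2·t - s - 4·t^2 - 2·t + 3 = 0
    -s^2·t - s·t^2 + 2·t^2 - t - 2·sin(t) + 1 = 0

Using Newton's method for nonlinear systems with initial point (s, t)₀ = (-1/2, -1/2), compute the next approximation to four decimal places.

(0.7665, -0.0897)

At (-1/2, -1/2): F = (4.1250, 3.208851).
Jacobian J = [[-10·s·t - 1, -5·s^2 - 8·t - 2], [-2·s·t - t^2, -s^2 - 2·s·t + 4·t - 2·cos(t) - 1]].
At the point, J = [[-3.5000, 0.7500], [-0.7500, -5.505165]] (det J = 19.830578).
Solving J·Δ = −F gives Δ = (1.2665, 0.4103).
Then the next iterate is (s, t)₁ = (0.7665, -0.0897).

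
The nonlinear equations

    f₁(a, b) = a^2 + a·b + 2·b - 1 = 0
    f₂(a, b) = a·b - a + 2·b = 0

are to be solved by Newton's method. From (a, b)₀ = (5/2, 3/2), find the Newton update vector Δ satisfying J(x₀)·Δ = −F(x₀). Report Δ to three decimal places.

At (5/2, 3/2): F = (12.000, 4.250).
Jacobian J = [[2·a + b, a + 2], [b - 1, a + 2]].
At the point, J = [[6.500, 4.500], [0.500, 4.500]] (det J = 27.000).
Solving J·Δ = −F gives Δ = (-1.292, -0.801).

(-1.292, -0.801)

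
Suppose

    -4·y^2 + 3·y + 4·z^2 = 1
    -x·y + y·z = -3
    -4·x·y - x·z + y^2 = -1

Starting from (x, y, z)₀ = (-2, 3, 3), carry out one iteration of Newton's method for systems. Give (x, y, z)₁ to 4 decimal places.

(-1.5208, 0.9590, 0.8808)

At (-2, 3, 3): F = (8.0000, 18.0000, 40.0000).
Jacobian J = [[0, -8·y + 3, 8·z], [-y, -x + z, y], [-4·y - z, -4·x + 2·y, -x]].
At the point, J = [[0.0000, -21.0000, 24.0000], [-3.0000, 5.0000, 3.0000], [-15.0000, 14.0000, 2.0000]] (det J = 1611.0000).
Solving J·Δ = −F gives Δ = (0.4792, -2.0410, -2.1192).
Then the next iterate is (x, y, z)₁ = (-1.5208, 0.9590, 0.8808).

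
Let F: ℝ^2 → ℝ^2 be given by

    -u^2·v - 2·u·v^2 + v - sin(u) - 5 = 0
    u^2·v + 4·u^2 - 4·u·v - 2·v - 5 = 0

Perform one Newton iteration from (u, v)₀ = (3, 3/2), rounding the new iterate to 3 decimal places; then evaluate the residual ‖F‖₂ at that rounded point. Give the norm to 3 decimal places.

At (3, 3/2): F = (-30.64112, 23.500).
Jacobian J = [[-2·u·v - 2·v^2 - cos(u), -u^2 - 4·u·v + 1], [2·u·v + 8·u - 4·v, u^2 - 4·u - 2]].
At the point, J = [[-12.51001, -26.000], [27.000, -5.000]] (det J = 764.55004).
Solving J·Δ = −F gives Δ = (-1.000, -0.698).
Then the next iterate is (u, v)₁ = (2.000, 0.802).
Re-evaluating at (2.000, 0.802): F = (-10.88811, 6.188), so ‖F‖₂ = 12.524.

12.524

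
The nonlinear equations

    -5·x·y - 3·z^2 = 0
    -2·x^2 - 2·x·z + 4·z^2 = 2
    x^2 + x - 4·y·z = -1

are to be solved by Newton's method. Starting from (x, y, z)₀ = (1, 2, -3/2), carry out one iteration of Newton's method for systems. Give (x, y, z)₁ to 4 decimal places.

(0.6196, 0.4884, -0.9014)

At (1, 2, -3/2): F = (-16.7500, 8.0000, 15.0000).
Jacobian J = [[-5·y, -5·x, -6·z], [-4·x - 2·z, 0, -2·x + 8·z], [2·x + 1, -4·z, -4·y]].
At the point, J = [[-10.0000, -5.0000, 9.0000], [-1.0000, 0.0000, -14.0000], [3.0000, 6.0000, -8.0000]] (det J = -644.0000).
Solving J·Δ = −F gives Δ = (-0.3804, -1.5116, 0.5986).
Then the next iterate is (x, y, z)₁ = (0.6196, 0.4884, -0.9014).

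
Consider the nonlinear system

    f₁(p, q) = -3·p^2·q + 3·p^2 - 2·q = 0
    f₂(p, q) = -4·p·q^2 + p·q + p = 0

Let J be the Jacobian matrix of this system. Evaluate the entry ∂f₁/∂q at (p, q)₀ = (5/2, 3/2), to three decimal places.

-20.750

∂f₁/∂q = -3·p^2 - 2.
At (5/2, 3/2) this is -20.750.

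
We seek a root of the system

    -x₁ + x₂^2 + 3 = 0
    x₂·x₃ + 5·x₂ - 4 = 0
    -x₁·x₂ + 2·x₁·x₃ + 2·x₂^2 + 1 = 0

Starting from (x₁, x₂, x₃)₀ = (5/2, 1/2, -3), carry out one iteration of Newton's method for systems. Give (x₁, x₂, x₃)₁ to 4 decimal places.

(3.6343, 0.8843, 1.4630)

At (5/2, 1/2, -3): F = (0.7500, -3.0000, -14.7500).
Jacobian J = [[-1, 2·x₂, 0], [0, x₃ + 5, x₂], [-x₂ + 2·x₃, -x₁ + 4·x₂, 2·x₁]].
At the point, J = [[-1.0000, 1.0000, 0.0000], [0.0000, 2.0000, 0.5000], [-6.5000, -0.5000, 5.0000]] (det J = -13.5000).
Solving J·Δ = −F gives Δ = (1.1343, 0.3843, 4.4630).
Then the next iterate is (x₁, x₂, x₃)₁ = (3.6343, 0.8843, 1.4630).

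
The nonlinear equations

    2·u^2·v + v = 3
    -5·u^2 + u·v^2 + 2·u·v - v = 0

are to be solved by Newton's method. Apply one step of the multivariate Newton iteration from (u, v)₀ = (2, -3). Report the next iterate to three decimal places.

At (2, -3): F = (-30.000, -11.000).
Jacobian J = [[4·u·v, 2·u^2 + 1], [-10·u + v^2 + 2·v, 2·u·v + 2·u - 1]].
At the point, J = [[-24.000, 9.000], [-17.000, -9.000]] (det J = 369.000).
Solving J·Δ = −F gives Δ = (-1.000, 0.667).
Then the next iterate is (u, v)₁ = (1.000, -2.333).

(1.000, -2.333)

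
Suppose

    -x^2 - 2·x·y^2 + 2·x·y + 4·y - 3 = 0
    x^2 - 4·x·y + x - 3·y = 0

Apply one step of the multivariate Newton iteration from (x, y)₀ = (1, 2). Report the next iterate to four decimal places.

(1.7500, -0.2500)

At (1, 2): F = (0.0000, -12.0000).
Jacobian J = [[-2·x - 2·y^2 + 2·y, -4·x·y + 2·x + 4], [2·x - 4·y + 1, -4·x - 3]].
At the point, J = [[-6.0000, -2.0000], [-5.0000, -7.0000]] (det J = 32.0000).
Solving J·Δ = −F gives Δ = (0.7500, -2.2500).
Then the next iterate is (x, y)₁ = (1.7500, -0.2500).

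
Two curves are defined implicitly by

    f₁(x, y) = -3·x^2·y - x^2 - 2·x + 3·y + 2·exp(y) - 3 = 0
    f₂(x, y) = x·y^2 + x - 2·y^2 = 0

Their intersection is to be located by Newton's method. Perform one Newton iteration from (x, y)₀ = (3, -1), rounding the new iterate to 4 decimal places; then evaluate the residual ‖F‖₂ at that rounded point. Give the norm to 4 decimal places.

11.8407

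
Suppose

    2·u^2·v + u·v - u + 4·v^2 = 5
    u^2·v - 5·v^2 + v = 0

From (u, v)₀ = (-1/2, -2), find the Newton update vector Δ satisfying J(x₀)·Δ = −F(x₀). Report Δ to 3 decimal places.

At (-1/2, -2): F = (11.500, -22.500).
Jacobian J = [[4·u·v + v - 1, 2·u^2 + u + 8·v], [2·u·v, u^2 - 10·v + 1]].
At the point, J = [[1.000, -16.000], [2.000, 21.250]] (det J = 53.250).
Solving J·Δ = −F gives Δ = (2.171, 0.854).

(2.171, 0.854)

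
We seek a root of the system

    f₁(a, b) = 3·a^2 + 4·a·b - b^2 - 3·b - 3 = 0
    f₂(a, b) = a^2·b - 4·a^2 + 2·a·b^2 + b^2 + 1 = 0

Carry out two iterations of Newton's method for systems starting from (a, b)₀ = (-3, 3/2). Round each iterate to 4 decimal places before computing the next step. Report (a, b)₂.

At (-3, 3/2): F = (-0.7500, -32.7500).
Jacobian J = [[6·a + 4·b, 4·a - 2·b - 3], [2·a·b - 8·a + 2·b^2, a^2 + 4·a·b + 2·b]].
At the point, J = [[-12.0000, -18.0000], [19.5000, -6.0000]] (det J = 423.0000).
Solving J·Δ = −F gives Δ = (1.3830, -0.9637).
Then the next iterate is (a, b)₁ = (-1.6170, 0.5363).
Round to (-1.6170, 0.5363) and repeat: F = (-0.521239, -8.699036), J = [[-7.5568, -10.5406], [11.776841, 0.218501]].
Δ = (0.7495, -0.5868), so (a, b)₂ = (-0.8675, -0.0505).

(-0.8675, -0.0505)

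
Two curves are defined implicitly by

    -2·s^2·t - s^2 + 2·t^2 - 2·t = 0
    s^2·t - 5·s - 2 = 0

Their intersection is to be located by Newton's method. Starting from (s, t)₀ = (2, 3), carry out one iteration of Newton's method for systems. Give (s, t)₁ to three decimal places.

(1.492, 3.889)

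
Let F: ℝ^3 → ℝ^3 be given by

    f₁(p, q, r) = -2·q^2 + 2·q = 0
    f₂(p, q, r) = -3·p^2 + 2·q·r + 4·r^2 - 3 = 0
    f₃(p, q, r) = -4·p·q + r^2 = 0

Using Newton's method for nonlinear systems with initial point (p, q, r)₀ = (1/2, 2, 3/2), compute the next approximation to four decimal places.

(0.2108, 1.3333, 0.8676)

At (1/2, 2, 3/2): F = (-4.0000, 11.2500, -1.7500).
Jacobian J = [[0, -4·q + 2, 0], [-6·p, 2·r, 2·q + 8·r], [-4·q, -4·p, 2·r]].
At the point, J = [[0.0000, -6.0000, 0.0000], [-3.0000, 3.0000, 16.0000], [-8.0000, -2.0000, 3.0000]] (det J = 714.0000).
Solving J·Δ = −F gives Δ = (-0.2892, -0.6667, -0.6324).
Then the next iterate is (p, q, r)₁ = (0.2108, 1.3333, 0.8676).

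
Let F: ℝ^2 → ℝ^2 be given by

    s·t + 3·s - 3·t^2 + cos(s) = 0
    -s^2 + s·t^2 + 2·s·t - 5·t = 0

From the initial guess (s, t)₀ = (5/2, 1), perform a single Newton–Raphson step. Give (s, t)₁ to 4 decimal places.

(0.7144, 1.0358)

At (5/2, 1): F = (6.198856, -3.7500).
Jacobian J = [[t - sin(s) + 3, s - 6·t], [-2·s + t^2 + 2·t, 2·s·t + 2·s - 5]].
At the point, J = [[3.401528, -3.5000], [-2.0000, 5.0000]] (det J = 10.007639).
Solving J·Δ = −F gives Δ = (-1.7856, 0.0358).
Then the next iterate is (s, t)₁ = (0.7144, 1.0358).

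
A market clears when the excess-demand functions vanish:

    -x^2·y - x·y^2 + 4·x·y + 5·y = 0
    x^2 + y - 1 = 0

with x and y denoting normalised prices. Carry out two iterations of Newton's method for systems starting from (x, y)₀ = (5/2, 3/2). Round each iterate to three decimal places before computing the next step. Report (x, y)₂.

At (5/2, 3/2): F = (7.500, 6.750).
Jacobian J = [[-2·x·y - y^2 + 4·y, -x^2 - 2·x·y + 4·x + 5], [2·x, 1]].
At the point, J = [[-3.750, 1.250], [5.000, 1.000]] (det J = -10.000).
Solving J·Δ = −F gives Δ = (-0.094, -6.281).
Then the next iterate is (x, y)₁ = (2.406, -4.781).
Round to (2.406, -4.781) and repeat: F = (-97.23717, 0.00784), J = [[-18.97579, 31.84134], [4.812, 1.000]].
Δ = (-0.566, 2.716), so (x, y)₂ = (1.840, -2.065).

(1.840, -2.065)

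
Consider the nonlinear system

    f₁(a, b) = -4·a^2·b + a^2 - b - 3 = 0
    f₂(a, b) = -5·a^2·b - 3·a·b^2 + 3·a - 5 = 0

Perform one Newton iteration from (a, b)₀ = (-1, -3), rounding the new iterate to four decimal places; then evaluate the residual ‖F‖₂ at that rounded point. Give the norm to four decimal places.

9.2167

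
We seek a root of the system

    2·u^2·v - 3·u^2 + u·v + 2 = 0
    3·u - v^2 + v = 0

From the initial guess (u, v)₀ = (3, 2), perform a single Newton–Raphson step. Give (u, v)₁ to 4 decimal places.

(0.7241, 2.0575)

At (3, 2): F = (17.0000, 7.0000).
Jacobian J = [[4·u·v - 6·u + v, 2·u^2 + u], [3, -2·v + 1]].
At the point, J = [[8.0000, 21.0000], [3.0000, -3.0000]] (det J = -87.0000).
Solving J·Δ = −F gives Δ = (-2.2759, 0.0575).
Then the next iterate is (u, v)₁ = (0.7241, 2.0575).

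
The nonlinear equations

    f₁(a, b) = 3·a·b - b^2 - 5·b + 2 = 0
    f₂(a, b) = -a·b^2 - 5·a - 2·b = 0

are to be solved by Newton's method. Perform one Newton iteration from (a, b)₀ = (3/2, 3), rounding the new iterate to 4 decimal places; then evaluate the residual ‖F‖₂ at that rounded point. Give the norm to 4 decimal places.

8.8882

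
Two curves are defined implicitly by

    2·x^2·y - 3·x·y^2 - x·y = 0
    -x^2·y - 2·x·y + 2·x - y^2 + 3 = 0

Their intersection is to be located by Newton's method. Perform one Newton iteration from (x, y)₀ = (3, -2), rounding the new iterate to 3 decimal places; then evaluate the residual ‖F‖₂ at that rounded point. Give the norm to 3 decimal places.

16.803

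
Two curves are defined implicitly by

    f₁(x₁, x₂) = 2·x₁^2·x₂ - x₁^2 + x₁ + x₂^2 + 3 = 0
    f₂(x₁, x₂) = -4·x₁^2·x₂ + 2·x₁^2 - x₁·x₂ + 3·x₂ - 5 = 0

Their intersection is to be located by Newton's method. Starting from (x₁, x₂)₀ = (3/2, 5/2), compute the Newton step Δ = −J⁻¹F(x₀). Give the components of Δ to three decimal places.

At (3/2, 5/2): F = (19.750, -19.250).
Jacobian J = [[4·x₁·x₂ - 2·x₁ + 1, 2·x₁^2 + 2·x₂], [-8·x₁·x₂ + 4·x₁ - x₂, -4·x₁^2 - x₁ + 3]].
At the point, J = [[13.000, 9.500], [-26.500, -7.500]] (det J = 154.250).
Solving J·Δ = −F gives Δ = (-0.225, -1.771).

(-0.225, -1.771)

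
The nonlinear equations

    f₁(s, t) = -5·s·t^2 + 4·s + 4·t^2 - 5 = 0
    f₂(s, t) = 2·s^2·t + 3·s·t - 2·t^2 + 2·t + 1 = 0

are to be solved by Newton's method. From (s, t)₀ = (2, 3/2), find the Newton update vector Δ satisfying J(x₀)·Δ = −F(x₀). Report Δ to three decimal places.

(-1.176, -0.110)

At (2, 3/2): F = (-10.500, 20.500).
Jacobian J = [[-5·t^2 + 4, -10·s·t + 8·t], [4·s·t + 3·t, 2·s^2 + 3·s - 4·t + 2]].
At the point, J = [[-7.250, -18.000], [16.500, 10.000]] (det J = 224.500).
Solving J·Δ = −F gives Δ = (-1.176, -0.110).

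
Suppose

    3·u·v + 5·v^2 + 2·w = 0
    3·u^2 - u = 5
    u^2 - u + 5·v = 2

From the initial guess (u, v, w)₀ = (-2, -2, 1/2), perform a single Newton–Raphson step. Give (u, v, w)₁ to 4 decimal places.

At (-2, -2, 1/2): F = (33.0000, 9.0000, -6.0000).
Jacobian J = [[3·v, 3·u + 10·v, 2], [6·u - 1, 0, 0], [2·u - 1, 5, 0]].
At the point, J = [[-6.0000, -26.0000, 2.0000], [-13.0000, 0.0000, 0.0000], [-5.0000, 5.0000, 0.0000]] (det J = -130.0000).
Solving J·Δ = −F gives Δ = (0.6923, 1.8923, 10.1769).
Then the next iterate is (u, v, w)₁ = (-1.3077, -0.1077, 10.6769).

(-1.3077, -0.1077, 10.6769)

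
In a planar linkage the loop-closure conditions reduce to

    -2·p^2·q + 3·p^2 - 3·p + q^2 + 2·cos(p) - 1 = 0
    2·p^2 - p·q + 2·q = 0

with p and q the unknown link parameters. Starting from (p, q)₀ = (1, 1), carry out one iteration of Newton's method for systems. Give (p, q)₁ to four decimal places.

(0.6573, -0.9720)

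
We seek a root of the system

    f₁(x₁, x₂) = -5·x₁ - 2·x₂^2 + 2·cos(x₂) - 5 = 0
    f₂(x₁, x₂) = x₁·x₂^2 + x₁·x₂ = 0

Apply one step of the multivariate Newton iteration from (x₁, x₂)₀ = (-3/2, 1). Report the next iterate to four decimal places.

At (-3/2, 1): F = (1.580605, -3.0000).
Jacobian J = [[-5, -4·x₂ - 2·sin(x₂)], [x₂^2 + x₂, 2·x₁·x₂ + x₁]].
At the point, J = [[-5.0000, -5.682942], [2.0000, -4.5000]] (det J = 33.865884).
Solving J·Δ = −F gives Δ = (0.7134, -0.3496).
Then the next iterate is (x₁, x₂)₁ = (-0.7866, 0.6504).

(-0.7866, 0.6504)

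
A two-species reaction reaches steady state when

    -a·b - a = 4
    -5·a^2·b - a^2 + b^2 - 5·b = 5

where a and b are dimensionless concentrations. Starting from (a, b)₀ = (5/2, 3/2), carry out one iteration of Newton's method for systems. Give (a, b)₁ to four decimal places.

(10.3865, -10.4865)

At (5/2, 3/2): F = (-10.2500, -63.3750).
Jacobian J = [[-b - 1, -a], [-10·a·b - 2·a, -5·a^2 + 2·b - 5]].
At the point, J = [[-2.5000, -2.5000], [-42.5000, -33.2500]] (det J = -23.1250).
Solving J·Δ = −F gives Δ = (7.8865, -11.9865).
Then the next iterate is (a, b)₁ = (10.3865, -10.4865).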